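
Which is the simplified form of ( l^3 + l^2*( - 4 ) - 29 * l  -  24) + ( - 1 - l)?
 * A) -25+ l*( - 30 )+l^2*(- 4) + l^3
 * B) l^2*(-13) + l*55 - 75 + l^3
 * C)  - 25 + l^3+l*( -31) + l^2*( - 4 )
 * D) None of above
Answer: A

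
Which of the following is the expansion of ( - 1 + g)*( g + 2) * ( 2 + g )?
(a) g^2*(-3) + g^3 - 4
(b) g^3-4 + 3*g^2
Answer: b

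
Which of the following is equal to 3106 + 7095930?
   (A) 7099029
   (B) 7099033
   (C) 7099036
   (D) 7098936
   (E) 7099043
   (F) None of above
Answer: C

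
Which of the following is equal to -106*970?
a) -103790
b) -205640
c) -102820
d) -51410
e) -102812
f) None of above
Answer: c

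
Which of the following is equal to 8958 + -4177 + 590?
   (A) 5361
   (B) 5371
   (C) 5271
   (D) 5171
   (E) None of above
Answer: B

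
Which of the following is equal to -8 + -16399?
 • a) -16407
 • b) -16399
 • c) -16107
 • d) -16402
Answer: a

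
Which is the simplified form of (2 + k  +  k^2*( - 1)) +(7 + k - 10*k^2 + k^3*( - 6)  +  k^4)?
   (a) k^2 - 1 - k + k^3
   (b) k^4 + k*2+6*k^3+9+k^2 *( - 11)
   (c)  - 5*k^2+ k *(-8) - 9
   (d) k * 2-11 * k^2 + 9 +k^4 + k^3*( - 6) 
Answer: d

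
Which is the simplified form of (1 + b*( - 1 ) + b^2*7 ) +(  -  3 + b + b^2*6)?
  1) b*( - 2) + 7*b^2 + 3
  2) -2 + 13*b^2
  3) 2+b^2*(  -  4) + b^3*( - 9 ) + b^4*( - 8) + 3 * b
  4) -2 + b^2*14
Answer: 2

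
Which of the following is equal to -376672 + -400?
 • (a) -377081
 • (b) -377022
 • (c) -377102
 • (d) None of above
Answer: d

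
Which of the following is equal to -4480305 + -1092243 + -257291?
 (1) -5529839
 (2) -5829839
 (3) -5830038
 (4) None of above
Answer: 2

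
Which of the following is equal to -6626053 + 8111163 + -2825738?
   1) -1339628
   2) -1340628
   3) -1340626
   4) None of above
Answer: 2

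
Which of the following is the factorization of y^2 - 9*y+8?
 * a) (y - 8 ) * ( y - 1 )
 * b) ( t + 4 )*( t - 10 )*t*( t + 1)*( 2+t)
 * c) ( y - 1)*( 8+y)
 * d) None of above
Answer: a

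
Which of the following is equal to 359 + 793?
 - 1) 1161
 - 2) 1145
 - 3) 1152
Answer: 3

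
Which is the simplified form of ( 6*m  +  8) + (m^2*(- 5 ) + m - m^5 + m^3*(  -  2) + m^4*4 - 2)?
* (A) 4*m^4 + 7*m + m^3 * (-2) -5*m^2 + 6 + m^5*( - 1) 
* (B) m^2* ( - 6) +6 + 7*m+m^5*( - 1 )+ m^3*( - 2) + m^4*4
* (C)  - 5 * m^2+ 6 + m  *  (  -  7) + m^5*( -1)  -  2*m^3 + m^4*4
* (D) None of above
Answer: A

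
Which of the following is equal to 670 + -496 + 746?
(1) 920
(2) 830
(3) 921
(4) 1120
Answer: 1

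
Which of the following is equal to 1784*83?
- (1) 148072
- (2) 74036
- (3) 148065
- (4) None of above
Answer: 1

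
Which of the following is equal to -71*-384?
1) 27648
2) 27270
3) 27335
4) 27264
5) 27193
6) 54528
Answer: 4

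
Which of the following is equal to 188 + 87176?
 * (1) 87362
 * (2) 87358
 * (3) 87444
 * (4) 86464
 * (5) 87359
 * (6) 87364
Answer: 6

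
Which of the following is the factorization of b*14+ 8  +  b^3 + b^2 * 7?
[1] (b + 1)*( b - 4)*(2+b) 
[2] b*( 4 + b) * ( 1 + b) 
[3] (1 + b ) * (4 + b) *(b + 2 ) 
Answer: 3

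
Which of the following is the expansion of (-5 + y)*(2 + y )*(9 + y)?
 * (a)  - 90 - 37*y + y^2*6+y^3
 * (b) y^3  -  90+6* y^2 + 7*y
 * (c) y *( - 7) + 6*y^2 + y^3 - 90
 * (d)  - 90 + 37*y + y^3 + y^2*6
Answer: a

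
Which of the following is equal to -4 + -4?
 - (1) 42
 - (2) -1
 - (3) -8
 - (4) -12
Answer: 3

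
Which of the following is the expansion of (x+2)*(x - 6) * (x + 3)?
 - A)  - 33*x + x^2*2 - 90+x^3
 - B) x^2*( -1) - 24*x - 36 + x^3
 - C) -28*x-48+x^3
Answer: B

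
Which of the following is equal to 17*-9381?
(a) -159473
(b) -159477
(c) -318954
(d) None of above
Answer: b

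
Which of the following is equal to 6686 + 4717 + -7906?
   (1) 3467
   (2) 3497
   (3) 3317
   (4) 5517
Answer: 2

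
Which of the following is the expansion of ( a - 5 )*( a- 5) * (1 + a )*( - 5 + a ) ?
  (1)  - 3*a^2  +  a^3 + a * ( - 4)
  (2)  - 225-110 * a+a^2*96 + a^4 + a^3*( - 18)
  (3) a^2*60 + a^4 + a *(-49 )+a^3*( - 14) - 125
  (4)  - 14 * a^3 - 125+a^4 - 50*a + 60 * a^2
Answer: 4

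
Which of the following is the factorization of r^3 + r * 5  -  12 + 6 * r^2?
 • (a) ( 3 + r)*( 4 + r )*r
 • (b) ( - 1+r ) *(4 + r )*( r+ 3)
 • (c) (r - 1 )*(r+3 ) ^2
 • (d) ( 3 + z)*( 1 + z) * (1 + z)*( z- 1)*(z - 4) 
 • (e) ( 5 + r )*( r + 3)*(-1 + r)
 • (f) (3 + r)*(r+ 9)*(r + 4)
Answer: b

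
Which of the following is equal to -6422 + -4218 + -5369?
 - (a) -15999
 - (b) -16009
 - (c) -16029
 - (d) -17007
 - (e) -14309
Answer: b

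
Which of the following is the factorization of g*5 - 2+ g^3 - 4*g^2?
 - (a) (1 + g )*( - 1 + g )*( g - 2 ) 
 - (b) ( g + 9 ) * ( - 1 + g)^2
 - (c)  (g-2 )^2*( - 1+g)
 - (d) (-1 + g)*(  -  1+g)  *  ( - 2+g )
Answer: d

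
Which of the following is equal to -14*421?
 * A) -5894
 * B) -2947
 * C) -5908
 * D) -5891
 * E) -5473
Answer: A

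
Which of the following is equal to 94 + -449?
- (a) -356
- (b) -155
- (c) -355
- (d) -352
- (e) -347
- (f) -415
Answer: c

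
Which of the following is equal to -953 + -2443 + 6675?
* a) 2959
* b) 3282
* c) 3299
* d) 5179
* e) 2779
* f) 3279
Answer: f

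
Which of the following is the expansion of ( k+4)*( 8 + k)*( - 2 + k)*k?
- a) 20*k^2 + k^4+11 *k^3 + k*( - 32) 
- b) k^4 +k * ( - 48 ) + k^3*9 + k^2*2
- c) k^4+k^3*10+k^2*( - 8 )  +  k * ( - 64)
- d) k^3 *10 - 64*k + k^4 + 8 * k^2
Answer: d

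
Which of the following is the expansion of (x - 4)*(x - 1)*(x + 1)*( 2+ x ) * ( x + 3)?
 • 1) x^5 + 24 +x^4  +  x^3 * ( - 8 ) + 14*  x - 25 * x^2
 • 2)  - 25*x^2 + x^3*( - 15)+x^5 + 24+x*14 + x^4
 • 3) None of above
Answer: 2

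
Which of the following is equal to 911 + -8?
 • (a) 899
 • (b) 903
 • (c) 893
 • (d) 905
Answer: b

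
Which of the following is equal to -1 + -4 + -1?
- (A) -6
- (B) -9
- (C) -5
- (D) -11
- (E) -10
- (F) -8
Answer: A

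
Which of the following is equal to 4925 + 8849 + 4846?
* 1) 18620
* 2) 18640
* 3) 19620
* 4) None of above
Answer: 1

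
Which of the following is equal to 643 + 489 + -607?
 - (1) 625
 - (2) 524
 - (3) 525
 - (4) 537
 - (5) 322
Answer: 3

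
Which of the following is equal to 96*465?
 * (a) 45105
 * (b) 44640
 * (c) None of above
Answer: b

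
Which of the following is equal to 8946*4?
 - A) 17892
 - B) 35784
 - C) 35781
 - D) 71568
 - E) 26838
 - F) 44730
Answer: B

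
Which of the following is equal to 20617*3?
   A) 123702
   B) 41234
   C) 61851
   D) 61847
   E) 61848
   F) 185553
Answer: C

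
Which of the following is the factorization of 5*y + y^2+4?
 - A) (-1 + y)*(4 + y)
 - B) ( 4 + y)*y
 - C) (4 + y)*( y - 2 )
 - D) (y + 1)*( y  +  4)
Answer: D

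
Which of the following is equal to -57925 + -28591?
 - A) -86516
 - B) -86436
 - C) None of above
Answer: A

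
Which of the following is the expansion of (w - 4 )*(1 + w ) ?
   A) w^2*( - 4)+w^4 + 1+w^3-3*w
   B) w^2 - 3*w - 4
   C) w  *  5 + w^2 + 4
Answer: B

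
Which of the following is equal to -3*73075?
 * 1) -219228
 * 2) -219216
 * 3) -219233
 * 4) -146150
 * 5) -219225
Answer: 5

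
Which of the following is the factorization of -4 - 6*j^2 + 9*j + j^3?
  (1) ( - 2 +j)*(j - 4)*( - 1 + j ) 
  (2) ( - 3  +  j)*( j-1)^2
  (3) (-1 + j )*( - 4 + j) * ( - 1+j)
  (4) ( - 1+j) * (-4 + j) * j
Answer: 3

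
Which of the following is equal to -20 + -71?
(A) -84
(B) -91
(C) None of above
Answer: B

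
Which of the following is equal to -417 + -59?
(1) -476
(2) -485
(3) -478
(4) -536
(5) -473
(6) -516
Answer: 1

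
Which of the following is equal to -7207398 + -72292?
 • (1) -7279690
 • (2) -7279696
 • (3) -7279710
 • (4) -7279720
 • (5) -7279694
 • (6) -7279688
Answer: 1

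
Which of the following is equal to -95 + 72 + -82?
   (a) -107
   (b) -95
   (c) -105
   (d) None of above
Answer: c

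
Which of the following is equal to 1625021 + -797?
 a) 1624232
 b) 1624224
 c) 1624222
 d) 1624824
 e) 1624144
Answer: b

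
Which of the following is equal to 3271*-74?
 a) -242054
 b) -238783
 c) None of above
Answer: a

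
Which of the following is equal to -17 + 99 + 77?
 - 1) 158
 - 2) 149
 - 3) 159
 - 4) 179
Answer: 3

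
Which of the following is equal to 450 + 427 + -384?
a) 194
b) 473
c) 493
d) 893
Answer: c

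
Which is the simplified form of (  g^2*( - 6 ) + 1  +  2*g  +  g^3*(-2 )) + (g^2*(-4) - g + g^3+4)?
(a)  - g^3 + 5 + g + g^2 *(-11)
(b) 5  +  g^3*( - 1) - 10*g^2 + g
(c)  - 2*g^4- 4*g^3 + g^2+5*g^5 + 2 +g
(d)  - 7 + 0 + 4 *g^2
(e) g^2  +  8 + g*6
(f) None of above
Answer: b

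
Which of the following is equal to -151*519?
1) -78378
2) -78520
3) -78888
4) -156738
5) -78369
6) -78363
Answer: 5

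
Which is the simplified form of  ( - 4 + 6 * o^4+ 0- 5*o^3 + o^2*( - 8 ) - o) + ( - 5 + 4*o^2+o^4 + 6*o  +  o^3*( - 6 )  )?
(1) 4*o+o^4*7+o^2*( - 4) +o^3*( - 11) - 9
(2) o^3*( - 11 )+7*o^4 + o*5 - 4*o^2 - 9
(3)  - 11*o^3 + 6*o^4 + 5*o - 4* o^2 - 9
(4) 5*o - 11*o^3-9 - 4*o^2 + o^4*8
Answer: 2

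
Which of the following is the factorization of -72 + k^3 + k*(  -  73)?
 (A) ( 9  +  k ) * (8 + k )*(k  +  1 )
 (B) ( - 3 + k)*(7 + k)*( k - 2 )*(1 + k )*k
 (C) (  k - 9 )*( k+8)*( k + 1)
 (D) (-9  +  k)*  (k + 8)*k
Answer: C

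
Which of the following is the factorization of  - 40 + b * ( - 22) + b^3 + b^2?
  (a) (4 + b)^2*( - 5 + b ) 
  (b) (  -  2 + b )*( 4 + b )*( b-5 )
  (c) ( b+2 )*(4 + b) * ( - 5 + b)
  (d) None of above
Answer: c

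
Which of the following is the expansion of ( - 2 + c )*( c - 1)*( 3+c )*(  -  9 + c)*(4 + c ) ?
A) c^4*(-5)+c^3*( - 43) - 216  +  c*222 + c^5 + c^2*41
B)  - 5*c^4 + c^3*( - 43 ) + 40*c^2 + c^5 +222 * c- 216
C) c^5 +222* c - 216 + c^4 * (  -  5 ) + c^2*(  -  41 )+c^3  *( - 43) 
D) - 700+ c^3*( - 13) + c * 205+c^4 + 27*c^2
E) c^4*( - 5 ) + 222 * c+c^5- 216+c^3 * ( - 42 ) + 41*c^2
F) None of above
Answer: A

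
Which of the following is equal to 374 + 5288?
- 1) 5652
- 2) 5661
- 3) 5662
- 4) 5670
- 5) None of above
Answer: 3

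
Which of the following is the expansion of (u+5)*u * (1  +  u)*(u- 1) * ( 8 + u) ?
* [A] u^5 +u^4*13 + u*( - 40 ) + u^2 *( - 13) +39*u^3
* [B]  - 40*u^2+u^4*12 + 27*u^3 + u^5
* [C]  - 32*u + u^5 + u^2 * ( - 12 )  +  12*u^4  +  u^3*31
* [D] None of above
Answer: A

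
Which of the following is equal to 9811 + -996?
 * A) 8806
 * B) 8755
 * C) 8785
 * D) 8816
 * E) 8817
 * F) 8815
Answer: F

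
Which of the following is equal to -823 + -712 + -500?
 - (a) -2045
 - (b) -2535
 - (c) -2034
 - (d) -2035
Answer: d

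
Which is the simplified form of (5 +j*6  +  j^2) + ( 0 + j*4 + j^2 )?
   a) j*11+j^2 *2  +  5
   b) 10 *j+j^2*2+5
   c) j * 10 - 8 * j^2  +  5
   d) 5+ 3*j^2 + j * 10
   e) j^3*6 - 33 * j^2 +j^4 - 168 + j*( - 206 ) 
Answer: b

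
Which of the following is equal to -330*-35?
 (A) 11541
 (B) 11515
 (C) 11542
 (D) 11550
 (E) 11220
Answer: D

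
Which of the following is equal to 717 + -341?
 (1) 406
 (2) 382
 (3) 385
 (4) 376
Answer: 4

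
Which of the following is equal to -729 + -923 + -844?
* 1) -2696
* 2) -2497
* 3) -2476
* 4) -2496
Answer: 4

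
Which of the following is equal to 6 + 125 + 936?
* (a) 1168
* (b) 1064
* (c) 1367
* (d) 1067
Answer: d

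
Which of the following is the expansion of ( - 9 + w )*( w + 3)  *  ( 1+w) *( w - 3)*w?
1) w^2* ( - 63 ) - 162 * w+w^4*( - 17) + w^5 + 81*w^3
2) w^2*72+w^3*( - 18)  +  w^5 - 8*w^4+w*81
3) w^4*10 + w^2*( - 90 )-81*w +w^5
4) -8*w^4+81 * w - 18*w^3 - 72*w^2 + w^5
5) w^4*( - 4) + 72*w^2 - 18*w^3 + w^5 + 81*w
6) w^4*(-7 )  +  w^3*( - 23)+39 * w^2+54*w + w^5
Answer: 2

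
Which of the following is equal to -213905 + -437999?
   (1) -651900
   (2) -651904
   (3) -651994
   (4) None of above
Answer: 2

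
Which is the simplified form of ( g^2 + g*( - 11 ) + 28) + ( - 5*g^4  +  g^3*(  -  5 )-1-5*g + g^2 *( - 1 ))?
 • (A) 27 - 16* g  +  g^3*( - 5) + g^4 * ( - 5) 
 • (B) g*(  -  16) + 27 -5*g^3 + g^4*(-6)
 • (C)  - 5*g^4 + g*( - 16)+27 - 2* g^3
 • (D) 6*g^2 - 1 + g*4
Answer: A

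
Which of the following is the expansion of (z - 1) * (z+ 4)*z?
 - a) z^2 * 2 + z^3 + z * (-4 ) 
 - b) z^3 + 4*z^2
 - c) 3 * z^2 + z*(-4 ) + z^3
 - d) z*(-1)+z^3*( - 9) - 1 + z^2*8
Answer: c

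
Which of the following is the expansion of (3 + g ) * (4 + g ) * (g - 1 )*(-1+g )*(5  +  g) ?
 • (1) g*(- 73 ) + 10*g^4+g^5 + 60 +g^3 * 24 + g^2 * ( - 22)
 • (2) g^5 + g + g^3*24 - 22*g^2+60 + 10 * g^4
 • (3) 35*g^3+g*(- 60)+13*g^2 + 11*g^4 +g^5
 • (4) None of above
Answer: 1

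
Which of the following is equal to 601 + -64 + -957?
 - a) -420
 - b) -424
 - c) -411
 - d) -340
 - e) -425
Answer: a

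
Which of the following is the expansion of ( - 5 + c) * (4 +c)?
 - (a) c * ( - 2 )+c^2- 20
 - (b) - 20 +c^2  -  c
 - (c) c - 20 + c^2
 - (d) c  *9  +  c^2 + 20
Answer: b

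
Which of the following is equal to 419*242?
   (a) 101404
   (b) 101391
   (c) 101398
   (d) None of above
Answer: c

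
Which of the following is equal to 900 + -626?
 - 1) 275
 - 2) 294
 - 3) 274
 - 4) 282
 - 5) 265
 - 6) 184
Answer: 3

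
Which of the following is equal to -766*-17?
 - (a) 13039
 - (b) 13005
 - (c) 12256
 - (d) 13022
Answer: d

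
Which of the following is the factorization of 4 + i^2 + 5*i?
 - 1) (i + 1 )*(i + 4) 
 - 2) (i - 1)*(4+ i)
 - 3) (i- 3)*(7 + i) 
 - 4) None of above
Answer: 1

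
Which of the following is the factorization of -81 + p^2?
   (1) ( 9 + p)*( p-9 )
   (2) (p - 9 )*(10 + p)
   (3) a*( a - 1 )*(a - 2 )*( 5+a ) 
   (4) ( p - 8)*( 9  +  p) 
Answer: 1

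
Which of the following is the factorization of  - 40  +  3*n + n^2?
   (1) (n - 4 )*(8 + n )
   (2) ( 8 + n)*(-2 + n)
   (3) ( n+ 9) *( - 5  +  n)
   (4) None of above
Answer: 4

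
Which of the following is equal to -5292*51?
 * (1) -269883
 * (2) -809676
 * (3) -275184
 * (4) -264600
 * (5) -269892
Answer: 5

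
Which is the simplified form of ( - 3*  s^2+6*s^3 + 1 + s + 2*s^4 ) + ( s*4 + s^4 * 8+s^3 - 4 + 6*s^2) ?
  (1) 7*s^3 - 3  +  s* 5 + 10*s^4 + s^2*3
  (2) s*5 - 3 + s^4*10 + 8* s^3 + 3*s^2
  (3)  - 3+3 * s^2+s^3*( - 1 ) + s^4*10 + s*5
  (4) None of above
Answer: 1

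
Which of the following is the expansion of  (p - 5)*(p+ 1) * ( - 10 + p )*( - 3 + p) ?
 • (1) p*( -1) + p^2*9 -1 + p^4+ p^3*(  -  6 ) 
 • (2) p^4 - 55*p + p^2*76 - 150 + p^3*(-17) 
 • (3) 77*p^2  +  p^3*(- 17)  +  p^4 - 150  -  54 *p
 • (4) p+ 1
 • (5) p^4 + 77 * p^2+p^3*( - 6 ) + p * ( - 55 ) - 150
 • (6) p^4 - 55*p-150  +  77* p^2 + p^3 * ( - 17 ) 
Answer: 6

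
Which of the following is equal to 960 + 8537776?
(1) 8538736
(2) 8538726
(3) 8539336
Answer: 1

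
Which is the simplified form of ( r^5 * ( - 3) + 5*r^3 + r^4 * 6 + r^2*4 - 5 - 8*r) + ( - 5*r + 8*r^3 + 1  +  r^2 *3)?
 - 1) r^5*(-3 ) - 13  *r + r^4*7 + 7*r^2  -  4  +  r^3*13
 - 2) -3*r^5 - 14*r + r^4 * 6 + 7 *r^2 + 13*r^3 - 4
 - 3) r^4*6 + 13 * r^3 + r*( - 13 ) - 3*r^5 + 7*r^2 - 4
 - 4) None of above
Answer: 3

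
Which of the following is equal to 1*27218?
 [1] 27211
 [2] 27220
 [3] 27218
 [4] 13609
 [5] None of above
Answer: 3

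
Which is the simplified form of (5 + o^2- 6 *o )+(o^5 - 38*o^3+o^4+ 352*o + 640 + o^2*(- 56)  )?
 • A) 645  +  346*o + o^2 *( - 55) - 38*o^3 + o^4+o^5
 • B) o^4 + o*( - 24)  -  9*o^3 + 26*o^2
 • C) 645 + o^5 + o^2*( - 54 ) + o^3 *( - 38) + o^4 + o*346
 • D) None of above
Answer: A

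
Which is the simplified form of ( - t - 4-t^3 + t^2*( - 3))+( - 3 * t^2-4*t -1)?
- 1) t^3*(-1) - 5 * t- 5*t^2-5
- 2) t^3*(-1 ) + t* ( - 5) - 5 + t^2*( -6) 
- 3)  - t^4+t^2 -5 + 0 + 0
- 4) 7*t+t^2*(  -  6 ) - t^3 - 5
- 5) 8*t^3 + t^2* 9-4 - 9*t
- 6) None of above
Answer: 2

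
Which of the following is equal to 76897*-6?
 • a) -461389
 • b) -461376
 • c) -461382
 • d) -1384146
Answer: c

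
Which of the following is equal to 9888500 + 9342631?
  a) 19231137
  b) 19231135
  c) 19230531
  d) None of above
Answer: d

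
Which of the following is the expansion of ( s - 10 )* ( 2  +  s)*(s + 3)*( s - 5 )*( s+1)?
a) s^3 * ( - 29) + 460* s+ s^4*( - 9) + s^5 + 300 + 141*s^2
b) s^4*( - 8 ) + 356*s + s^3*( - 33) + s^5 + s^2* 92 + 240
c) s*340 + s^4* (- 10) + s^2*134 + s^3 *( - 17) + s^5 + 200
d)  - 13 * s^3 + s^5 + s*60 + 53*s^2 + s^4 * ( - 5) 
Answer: a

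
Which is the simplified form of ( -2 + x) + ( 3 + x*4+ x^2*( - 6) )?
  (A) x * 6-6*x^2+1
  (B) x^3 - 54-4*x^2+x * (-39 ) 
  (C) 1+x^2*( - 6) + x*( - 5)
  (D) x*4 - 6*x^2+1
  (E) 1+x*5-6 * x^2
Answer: E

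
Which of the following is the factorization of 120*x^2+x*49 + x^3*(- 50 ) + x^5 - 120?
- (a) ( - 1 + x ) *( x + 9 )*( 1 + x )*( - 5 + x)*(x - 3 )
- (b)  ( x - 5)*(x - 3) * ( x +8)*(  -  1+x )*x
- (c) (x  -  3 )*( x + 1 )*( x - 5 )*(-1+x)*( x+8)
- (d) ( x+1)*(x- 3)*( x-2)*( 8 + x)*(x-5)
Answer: c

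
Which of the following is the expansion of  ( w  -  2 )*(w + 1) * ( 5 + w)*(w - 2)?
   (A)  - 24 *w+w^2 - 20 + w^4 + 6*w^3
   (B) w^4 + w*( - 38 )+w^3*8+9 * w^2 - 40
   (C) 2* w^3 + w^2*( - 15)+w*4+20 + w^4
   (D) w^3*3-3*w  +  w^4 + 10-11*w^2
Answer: C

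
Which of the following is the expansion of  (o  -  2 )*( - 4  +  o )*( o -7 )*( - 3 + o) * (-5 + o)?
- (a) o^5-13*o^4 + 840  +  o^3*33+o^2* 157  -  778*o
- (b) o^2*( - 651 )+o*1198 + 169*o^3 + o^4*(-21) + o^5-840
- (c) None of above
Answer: b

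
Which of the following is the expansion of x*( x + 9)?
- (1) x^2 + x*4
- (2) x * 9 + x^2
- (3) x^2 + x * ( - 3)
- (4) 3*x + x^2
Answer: 2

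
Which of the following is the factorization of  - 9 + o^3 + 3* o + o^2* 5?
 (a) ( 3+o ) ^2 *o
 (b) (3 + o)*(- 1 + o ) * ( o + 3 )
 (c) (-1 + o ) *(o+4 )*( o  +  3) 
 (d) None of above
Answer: b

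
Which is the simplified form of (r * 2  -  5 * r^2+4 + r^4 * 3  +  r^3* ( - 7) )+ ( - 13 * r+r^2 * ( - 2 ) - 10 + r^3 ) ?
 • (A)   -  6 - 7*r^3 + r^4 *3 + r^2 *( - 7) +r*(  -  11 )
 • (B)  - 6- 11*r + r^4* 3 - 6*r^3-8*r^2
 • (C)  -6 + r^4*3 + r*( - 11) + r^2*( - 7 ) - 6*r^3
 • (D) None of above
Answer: C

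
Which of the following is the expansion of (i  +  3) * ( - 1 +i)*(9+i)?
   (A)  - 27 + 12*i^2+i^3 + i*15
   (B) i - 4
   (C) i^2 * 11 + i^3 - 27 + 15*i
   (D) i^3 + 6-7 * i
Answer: C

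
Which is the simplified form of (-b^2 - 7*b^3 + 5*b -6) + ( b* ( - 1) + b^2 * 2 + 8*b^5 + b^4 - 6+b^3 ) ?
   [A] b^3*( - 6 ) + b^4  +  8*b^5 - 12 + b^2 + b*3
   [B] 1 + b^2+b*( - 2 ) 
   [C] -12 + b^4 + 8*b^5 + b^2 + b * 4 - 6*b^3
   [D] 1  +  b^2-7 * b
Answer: C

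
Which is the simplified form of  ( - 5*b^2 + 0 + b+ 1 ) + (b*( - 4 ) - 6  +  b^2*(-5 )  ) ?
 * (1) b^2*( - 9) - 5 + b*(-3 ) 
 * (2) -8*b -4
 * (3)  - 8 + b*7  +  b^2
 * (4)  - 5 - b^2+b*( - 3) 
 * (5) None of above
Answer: 5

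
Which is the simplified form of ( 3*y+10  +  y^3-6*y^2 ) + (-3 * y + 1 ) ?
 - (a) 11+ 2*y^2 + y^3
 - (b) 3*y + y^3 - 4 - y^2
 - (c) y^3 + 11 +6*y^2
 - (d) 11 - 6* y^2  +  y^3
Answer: d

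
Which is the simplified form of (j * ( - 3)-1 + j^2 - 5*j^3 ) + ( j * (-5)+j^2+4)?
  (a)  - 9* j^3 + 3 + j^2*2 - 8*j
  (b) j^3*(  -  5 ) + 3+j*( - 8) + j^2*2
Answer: b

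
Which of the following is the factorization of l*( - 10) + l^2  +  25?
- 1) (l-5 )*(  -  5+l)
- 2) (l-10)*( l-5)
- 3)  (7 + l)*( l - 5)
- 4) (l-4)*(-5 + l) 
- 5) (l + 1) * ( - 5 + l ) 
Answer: 1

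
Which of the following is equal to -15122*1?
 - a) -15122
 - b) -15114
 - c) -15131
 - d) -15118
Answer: a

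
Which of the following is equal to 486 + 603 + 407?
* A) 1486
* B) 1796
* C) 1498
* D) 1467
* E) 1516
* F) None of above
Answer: F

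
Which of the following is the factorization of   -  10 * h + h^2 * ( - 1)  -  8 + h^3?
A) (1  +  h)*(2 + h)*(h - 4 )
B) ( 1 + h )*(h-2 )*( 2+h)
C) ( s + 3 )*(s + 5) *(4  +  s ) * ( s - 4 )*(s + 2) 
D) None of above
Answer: A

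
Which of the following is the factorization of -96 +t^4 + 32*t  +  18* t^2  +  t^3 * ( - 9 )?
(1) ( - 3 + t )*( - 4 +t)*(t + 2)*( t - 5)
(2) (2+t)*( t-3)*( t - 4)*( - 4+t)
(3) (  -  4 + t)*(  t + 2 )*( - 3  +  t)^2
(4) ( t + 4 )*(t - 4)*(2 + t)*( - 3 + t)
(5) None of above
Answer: 2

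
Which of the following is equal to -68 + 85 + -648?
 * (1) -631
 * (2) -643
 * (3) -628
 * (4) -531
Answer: 1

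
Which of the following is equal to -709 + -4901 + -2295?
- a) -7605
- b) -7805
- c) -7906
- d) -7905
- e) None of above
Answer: d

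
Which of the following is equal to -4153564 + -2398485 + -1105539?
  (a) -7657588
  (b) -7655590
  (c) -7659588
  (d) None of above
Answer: a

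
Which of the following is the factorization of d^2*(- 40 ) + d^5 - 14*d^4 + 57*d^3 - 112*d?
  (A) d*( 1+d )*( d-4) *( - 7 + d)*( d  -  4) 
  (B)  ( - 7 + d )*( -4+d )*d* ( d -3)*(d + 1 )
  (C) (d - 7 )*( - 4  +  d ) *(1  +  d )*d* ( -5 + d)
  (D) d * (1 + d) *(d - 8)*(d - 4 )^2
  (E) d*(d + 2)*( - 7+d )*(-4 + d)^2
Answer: A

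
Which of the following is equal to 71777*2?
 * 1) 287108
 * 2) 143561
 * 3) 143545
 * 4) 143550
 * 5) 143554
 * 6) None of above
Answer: 5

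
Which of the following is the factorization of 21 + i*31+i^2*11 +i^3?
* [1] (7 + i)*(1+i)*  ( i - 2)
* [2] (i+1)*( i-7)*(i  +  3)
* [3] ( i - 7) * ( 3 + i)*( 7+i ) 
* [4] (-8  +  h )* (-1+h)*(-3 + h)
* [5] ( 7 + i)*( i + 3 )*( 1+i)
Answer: 5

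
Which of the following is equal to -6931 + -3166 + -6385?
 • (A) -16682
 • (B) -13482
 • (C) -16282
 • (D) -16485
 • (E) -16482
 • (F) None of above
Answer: E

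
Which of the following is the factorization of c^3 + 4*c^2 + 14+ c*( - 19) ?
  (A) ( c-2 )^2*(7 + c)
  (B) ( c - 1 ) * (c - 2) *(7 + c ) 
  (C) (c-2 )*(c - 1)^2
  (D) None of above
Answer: B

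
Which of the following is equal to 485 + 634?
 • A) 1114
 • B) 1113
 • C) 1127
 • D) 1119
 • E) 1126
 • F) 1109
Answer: D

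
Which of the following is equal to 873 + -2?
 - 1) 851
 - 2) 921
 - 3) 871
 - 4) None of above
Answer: 3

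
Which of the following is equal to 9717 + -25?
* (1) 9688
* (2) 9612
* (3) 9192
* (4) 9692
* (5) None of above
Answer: 4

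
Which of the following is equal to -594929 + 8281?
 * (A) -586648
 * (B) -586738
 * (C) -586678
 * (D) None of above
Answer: A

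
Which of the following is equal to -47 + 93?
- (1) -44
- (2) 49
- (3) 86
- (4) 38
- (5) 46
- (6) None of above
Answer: 5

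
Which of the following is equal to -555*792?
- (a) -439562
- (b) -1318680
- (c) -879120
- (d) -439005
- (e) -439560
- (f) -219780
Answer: e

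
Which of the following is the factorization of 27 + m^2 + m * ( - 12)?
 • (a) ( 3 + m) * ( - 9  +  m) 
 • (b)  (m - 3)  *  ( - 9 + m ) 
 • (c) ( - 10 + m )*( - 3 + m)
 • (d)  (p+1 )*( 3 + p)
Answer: b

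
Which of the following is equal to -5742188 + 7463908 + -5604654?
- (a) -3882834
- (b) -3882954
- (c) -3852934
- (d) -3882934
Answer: d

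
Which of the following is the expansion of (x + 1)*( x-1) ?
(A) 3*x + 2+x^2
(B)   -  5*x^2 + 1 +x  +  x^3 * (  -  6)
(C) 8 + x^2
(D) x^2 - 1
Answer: D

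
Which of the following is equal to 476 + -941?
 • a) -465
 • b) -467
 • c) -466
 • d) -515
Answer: a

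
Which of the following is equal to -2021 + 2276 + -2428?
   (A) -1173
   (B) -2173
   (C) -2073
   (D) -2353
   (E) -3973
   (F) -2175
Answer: B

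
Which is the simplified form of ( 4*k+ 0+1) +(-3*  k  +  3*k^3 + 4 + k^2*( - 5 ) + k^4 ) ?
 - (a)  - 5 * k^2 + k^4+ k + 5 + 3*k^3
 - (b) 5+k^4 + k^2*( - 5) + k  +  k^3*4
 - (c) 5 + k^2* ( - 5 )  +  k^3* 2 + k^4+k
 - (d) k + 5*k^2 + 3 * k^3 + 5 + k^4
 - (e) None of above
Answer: a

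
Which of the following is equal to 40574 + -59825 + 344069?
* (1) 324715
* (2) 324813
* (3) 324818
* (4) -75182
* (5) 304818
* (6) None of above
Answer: 3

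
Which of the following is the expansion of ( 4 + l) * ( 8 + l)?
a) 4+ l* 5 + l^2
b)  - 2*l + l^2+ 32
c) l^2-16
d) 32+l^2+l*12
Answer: d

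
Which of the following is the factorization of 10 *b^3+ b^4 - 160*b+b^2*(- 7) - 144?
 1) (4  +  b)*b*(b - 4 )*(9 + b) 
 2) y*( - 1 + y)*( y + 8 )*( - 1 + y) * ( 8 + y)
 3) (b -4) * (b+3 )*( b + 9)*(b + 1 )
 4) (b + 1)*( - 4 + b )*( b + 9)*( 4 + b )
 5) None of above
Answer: 4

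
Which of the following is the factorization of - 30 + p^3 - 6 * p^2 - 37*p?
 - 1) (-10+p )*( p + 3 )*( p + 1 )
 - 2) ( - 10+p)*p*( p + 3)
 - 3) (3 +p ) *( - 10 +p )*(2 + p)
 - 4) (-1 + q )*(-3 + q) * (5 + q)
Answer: 1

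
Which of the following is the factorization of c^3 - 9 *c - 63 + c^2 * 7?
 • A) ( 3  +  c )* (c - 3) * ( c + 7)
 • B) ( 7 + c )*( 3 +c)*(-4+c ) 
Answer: A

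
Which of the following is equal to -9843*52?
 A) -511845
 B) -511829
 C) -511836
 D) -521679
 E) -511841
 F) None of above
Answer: C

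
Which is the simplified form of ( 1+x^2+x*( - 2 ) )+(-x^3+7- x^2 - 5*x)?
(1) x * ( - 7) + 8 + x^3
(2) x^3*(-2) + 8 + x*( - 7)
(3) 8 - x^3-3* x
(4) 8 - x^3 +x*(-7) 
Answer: 4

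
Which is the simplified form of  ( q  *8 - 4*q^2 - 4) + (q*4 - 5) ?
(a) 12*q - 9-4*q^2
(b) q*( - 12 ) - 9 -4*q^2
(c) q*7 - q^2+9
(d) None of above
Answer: a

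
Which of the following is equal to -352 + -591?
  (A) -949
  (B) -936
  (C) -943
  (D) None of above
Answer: C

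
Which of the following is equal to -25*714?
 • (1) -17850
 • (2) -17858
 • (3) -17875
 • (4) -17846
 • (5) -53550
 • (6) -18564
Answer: 1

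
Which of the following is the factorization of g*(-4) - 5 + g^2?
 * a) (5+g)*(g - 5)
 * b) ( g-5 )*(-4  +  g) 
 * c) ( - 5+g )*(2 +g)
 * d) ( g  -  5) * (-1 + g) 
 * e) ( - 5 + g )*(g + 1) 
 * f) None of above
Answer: e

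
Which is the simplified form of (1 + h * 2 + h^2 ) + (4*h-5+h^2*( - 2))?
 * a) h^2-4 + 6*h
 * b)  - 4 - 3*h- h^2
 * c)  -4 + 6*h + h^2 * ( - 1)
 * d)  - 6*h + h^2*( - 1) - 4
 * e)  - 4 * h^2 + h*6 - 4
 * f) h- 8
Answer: c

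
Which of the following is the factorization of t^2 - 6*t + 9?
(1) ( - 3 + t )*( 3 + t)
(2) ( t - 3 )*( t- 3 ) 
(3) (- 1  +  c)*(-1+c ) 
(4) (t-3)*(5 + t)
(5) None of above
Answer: 2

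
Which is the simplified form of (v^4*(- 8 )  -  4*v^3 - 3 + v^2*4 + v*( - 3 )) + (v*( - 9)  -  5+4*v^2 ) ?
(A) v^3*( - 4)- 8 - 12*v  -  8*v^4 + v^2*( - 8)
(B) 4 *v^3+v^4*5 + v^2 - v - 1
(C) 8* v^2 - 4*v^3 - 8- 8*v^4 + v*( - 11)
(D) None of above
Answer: D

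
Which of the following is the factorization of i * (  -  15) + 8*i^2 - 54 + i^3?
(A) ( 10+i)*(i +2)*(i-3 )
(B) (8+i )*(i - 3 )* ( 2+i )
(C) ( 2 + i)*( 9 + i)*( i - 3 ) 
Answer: C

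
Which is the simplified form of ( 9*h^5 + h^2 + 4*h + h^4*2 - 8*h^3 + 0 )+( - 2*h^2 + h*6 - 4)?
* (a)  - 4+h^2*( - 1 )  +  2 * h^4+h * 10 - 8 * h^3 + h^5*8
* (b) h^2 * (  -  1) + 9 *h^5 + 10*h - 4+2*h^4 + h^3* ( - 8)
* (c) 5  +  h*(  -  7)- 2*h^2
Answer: b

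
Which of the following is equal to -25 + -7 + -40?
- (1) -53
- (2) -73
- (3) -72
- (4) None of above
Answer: 3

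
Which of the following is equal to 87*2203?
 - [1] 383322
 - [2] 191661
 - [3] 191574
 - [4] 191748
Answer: 2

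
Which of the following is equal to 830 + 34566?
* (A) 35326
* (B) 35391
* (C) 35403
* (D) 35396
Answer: D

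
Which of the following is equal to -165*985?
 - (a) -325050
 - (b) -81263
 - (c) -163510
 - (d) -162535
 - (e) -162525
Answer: e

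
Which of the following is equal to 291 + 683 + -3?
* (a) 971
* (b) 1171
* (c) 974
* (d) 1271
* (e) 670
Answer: a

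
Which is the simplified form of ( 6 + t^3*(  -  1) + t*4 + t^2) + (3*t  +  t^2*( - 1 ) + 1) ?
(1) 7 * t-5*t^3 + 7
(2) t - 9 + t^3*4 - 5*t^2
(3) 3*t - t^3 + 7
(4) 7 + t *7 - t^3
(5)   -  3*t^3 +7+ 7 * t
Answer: 4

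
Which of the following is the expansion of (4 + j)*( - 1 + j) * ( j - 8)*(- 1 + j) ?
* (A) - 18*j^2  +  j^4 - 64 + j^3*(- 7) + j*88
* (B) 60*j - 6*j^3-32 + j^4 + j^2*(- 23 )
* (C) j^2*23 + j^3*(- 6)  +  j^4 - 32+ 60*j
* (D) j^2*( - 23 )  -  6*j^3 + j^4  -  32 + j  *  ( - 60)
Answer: B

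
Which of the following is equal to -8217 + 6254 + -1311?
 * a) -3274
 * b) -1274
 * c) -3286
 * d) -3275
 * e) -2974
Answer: a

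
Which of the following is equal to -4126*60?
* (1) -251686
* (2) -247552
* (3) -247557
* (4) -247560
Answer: 4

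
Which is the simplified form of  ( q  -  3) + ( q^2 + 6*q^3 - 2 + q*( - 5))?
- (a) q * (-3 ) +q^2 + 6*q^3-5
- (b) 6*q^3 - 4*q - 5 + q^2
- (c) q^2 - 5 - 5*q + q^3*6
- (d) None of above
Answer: b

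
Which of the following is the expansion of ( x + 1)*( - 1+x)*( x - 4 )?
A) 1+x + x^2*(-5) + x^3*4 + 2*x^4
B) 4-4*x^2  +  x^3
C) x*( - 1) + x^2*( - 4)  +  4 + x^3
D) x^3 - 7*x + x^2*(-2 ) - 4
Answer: C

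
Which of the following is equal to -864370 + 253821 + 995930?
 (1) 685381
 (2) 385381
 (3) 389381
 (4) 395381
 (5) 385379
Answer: 2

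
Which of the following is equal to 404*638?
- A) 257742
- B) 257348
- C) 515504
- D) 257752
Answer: D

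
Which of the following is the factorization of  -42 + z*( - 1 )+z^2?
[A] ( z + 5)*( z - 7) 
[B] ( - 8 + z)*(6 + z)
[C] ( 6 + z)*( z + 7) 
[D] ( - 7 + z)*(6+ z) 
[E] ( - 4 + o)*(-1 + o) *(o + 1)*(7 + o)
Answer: D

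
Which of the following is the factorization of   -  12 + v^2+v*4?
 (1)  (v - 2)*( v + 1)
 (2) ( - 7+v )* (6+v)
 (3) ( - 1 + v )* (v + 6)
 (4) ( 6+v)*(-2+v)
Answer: 4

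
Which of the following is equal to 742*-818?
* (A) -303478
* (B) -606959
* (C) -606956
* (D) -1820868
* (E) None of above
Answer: C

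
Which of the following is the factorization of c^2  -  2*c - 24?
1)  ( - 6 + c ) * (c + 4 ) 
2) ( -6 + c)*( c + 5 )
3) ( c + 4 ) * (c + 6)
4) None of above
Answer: 1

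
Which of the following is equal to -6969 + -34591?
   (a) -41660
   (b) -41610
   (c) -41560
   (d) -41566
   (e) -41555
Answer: c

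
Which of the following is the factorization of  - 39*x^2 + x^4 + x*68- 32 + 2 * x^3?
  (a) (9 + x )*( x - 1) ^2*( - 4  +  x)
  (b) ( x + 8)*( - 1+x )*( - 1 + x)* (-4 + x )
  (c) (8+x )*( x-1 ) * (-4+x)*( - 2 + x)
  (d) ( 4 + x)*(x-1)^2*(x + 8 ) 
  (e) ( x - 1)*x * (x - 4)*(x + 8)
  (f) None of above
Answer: b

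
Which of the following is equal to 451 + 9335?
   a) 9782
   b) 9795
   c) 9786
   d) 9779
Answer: c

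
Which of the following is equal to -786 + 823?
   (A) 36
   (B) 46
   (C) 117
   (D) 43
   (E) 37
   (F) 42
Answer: E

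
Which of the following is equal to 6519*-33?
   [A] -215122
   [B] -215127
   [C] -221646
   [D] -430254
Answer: B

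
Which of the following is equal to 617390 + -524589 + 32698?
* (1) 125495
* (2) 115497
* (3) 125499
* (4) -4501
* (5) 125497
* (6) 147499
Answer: 3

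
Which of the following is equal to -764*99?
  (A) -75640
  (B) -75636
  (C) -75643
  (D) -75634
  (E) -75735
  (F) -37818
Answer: B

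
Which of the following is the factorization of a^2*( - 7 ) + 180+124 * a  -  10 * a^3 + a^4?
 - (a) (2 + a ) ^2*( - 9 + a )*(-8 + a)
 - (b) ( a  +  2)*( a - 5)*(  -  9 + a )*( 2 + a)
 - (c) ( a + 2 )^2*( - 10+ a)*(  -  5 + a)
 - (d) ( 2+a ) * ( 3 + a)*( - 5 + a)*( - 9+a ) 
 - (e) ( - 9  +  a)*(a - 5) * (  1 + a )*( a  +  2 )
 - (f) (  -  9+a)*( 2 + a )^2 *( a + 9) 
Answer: b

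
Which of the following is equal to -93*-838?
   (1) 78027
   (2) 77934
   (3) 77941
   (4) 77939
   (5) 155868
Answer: 2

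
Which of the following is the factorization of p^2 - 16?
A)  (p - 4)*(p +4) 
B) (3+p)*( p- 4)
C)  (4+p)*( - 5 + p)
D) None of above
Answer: A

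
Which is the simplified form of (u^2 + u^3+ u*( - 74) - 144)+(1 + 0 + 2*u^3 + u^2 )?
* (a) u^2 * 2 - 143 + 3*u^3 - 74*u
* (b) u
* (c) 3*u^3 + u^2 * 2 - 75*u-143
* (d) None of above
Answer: a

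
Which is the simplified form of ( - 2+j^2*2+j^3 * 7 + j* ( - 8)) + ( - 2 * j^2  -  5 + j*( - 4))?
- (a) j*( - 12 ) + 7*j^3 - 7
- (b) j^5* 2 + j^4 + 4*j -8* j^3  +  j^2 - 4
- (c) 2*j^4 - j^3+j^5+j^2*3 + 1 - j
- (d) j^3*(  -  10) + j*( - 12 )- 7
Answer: a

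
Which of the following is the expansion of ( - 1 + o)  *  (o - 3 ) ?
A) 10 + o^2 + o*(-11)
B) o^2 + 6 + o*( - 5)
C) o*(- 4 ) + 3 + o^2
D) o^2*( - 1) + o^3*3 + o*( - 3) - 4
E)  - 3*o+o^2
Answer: C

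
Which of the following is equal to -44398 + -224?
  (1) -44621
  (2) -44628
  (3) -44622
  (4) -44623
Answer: 3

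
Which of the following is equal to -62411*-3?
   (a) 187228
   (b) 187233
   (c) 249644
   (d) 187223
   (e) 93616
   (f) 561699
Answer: b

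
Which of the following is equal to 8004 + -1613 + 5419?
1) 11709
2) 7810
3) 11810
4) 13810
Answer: 3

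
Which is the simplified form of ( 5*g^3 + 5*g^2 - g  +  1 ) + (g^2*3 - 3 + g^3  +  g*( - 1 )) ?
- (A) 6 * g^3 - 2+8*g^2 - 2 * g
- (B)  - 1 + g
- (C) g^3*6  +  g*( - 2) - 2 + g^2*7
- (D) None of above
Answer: A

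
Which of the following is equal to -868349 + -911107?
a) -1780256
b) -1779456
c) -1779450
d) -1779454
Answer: b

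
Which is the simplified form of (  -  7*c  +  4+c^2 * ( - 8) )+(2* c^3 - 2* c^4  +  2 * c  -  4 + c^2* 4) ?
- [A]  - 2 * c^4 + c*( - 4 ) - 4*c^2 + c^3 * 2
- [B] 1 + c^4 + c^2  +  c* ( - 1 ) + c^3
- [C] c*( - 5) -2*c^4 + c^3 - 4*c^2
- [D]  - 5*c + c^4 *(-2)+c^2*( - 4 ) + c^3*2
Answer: D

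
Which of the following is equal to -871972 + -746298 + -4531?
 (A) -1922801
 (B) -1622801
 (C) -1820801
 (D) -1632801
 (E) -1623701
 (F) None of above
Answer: B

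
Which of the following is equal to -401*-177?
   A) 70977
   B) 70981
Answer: A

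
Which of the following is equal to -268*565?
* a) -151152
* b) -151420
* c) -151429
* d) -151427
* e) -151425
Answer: b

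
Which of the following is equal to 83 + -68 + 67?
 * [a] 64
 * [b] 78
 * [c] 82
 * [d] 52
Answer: c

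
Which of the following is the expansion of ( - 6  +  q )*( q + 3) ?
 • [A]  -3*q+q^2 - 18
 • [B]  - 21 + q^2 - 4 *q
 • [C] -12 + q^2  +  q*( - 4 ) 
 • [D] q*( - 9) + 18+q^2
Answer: A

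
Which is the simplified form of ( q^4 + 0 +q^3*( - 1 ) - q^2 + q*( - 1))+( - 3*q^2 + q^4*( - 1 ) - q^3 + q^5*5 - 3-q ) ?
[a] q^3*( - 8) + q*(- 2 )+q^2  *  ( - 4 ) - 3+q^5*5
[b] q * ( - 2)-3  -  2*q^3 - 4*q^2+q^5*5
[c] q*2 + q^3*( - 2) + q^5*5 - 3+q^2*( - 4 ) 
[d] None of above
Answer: b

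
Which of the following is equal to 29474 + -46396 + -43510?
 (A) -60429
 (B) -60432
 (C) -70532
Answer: B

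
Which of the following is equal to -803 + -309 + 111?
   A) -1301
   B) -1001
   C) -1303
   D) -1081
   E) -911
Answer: B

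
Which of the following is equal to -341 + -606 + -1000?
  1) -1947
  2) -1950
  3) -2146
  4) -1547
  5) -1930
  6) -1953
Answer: 1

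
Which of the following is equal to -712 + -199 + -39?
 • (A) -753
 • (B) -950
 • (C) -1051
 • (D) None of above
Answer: B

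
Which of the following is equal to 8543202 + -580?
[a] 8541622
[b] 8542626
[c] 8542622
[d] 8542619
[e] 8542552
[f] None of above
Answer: c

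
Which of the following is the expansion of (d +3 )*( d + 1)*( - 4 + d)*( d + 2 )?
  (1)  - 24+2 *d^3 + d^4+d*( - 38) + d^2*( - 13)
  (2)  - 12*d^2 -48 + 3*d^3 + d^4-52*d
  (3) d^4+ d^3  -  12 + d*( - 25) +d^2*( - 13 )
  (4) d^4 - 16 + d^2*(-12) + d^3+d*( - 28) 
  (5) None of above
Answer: 1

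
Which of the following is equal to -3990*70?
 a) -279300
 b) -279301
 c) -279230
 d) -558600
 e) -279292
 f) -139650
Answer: a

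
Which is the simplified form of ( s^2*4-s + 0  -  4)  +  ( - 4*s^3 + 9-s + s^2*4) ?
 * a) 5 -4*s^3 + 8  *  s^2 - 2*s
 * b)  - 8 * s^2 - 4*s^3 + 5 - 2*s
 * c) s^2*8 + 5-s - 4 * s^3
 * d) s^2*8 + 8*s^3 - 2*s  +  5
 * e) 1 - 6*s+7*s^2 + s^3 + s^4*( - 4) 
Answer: a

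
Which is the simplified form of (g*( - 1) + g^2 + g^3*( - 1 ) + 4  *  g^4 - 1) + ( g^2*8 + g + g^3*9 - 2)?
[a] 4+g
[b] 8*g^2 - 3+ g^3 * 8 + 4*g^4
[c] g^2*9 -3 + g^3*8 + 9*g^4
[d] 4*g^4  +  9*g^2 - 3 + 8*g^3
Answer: d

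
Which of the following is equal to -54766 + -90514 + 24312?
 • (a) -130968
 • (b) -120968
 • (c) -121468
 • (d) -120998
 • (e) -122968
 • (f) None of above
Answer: b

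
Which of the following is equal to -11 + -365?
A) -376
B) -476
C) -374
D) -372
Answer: A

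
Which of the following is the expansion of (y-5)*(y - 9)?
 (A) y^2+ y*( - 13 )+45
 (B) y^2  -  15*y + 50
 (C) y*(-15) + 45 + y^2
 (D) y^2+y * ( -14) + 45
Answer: D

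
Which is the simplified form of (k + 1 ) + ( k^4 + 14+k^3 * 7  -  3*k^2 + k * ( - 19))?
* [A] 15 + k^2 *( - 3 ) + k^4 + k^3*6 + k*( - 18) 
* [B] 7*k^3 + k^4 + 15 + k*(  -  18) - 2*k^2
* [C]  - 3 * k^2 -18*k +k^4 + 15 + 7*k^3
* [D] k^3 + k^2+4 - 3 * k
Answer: C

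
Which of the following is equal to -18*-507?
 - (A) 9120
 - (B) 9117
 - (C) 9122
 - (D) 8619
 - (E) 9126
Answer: E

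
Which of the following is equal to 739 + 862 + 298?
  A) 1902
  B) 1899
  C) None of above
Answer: B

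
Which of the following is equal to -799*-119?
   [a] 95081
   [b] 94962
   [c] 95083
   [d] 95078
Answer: a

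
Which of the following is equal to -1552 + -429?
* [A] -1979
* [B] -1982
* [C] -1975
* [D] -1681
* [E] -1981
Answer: E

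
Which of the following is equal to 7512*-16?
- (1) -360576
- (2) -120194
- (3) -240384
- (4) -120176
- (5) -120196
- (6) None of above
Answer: 6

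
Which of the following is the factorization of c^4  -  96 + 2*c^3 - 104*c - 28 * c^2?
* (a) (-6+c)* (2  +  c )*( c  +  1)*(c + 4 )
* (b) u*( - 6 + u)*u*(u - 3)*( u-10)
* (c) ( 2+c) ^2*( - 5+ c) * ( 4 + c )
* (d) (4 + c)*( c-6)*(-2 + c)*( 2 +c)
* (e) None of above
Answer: e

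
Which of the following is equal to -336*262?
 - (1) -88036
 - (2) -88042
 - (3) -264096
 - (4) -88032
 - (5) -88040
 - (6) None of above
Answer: 4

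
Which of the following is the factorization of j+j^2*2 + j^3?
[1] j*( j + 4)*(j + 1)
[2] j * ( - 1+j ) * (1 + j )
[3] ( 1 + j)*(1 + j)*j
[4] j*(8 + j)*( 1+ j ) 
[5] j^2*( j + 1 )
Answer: 3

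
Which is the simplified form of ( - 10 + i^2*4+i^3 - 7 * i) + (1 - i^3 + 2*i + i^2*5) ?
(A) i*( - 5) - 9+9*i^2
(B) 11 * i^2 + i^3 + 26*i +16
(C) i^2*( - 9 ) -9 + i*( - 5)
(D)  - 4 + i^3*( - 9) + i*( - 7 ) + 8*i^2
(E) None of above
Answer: A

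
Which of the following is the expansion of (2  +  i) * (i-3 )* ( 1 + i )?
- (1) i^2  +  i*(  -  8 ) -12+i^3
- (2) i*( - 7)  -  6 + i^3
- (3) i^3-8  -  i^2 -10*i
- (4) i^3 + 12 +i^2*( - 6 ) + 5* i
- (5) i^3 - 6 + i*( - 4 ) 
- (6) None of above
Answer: 2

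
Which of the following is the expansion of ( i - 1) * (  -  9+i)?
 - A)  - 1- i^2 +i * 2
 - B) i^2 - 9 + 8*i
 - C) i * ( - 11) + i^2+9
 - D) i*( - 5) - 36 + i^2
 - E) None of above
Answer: E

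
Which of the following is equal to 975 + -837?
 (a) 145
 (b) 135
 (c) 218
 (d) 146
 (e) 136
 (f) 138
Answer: f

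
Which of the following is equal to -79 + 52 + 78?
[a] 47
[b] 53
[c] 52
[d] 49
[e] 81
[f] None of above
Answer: f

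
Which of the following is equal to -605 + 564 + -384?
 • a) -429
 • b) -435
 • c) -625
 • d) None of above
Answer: d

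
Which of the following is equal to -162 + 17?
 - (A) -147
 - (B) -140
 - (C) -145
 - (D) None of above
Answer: C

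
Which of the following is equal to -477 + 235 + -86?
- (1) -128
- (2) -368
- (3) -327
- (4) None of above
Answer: 4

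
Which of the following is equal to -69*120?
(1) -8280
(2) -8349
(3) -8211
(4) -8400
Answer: 1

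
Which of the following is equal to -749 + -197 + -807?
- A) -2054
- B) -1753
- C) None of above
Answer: B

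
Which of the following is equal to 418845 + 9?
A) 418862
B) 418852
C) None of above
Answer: C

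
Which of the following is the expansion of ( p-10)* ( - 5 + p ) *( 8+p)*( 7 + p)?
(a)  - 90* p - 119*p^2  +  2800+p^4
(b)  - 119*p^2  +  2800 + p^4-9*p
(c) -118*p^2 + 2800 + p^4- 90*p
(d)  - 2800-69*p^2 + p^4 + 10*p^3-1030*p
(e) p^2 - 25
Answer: a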